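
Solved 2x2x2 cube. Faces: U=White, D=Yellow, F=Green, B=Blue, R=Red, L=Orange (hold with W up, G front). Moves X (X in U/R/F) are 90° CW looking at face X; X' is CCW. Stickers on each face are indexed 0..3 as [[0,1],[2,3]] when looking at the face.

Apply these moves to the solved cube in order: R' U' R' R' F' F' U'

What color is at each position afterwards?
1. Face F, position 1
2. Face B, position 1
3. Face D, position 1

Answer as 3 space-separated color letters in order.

After move 1 (R'): R=RRRR U=WBWB F=GWGW D=YGYG B=YBYB
After move 2 (U'): U=BBWW F=OOGW R=GWRR B=RRYB L=YBOO
After move 3 (R'): R=WRGR U=BYWR F=OBGW D=YOYW B=GRGB
After move 4 (R'): R=RRWG U=BGWG F=OYGR D=YBYW B=WROB
After move 5 (F'): F=YROG U=BGRW R=BRYG D=BOYW L=YGOW
After move 6 (F'): F=RGYO U=BGBY R=ORBG D=GWYW L=YWOR
After move 7 (U'): U=GYBB F=YWYO R=RGBG B=OROB L=WROR
Query 1: F[1] = W
Query 2: B[1] = R
Query 3: D[1] = W

Answer: W R W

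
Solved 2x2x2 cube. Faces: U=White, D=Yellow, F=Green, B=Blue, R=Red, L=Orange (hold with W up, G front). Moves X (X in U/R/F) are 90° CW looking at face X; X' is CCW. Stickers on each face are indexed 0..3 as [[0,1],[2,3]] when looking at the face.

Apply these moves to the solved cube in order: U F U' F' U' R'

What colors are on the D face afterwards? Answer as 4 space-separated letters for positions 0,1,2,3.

After move 1 (U): U=WWWW F=RRGG R=BBRR B=OOBB L=GGOO
After move 2 (F): F=GRGR U=WWOG R=WBWR D=RBYY L=GYOY
After move 3 (U'): U=WGWO F=GYGR R=GRWR B=WBBB L=OOOY
After move 4 (F'): F=YRGG U=WGGW R=BRRR D=OYYY L=OOOW
After move 5 (U'): U=GWWG F=OOGG R=YRRR B=BRBB L=WBOW
After move 6 (R'): R=RRYR U=GBWB F=OWGG D=OOYG B=YRYB
Query: D face = OOYG

Answer: O O Y G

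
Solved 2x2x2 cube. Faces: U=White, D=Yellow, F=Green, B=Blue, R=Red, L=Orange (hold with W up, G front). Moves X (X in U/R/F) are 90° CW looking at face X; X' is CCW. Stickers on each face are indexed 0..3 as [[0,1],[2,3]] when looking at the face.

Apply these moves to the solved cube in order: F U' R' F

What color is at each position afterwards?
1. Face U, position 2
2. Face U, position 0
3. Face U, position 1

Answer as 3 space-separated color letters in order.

Answer: Y W B

Derivation:
After move 1 (F): F=GGGG U=WWOO R=WRWR D=RRYY L=OYOY
After move 2 (U'): U=WOWO F=OYGG R=GGWR B=WRBB L=BBOY
After move 3 (R'): R=GRGW U=WBWW F=OOGO D=RYYG B=YRRB
After move 4 (F): F=GOOO U=WBYB R=WRWW D=GGYG L=BROY
Query 1: U[2] = Y
Query 2: U[0] = W
Query 3: U[1] = B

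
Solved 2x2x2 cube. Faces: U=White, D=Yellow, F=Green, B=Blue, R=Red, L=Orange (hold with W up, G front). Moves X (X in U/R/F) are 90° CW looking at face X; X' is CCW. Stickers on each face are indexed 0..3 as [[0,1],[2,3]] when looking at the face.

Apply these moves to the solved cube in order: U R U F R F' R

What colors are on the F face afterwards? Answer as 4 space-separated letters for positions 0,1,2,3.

After move 1 (U): U=WWWW F=RRGG R=BBRR B=OOBB L=GGOO
After move 2 (R): R=RBRB U=WRWG F=RYGY D=YBYO B=WOWB
After move 3 (U): U=WWGR F=RBGY R=WORB B=GGWB L=RYOO
After move 4 (F): F=GRYB U=WWOY R=GORB D=RWYO L=RYOB
After move 5 (R): R=RGBO U=WROB F=GWYO D=RWYG B=YGWB
After move 6 (F'): F=WOGY U=WRRB R=WGRO D=YBYG L=RBOO
After move 7 (R): R=RWOG U=WORY F=WBGG D=YWYY B=BGRB
Query: F face = WBGG

Answer: W B G G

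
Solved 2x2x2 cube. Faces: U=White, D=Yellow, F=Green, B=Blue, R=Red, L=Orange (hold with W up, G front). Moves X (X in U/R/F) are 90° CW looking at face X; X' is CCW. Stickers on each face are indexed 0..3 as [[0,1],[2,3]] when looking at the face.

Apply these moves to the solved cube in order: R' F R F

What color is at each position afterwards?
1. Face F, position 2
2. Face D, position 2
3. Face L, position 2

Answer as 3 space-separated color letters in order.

After move 1 (R'): R=RRRR U=WBWB F=GWGW D=YGYG B=YBYB
After move 2 (F): F=GGWW U=WBOO R=WRBR D=RRYG L=OYOG
After move 3 (R): R=BWRR U=WGOW F=GRWG D=RYYY B=OBBB
After move 4 (F): F=WGGR U=WGGY R=OWWR D=RBYY L=OROY
Query 1: F[2] = G
Query 2: D[2] = Y
Query 3: L[2] = O

Answer: G Y O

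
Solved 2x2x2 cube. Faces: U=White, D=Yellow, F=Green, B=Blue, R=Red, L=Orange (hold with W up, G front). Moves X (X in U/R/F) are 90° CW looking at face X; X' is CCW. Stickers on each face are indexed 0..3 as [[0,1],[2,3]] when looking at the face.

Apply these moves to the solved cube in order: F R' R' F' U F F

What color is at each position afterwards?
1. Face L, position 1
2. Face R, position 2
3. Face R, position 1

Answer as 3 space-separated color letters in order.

After move 1 (F): F=GGGG U=WWOO R=WRWR D=RRYY L=OYOY
After move 2 (R'): R=RRWW U=WBOB F=GWGO D=RGYG B=YBRB
After move 3 (R'): R=RWRW U=WROY F=GBGB D=RWYO B=GBGB
After move 4 (F'): F=BBGG U=WRRR R=WWRW D=YYYO L=OYOO
After move 5 (U): U=RWRR F=WWGG R=GBRW B=OYGB L=BBOO
After move 6 (F): F=GWGW U=RWOB R=RBRW D=RGYO L=BYOY
After move 7 (F): F=GGWW U=RWYY R=OBBW D=RRYO L=BROG
Query 1: L[1] = R
Query 2: R[2] = B
Query 3: R[1] = B

Answer: R B B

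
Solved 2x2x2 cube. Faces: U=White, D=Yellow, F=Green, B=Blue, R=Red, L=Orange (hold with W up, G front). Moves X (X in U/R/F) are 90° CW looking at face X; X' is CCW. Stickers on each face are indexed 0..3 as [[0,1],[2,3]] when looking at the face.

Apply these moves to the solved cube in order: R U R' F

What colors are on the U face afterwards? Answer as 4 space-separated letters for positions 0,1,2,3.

Answer: W W O Y

Derivation:
After move 1 (R): R=RRRR U=WGWG F=GYGY D=YBYB B=WBWB
After move 2 (U): U=WWGG F=RRGY R=WBRR B=OOWB L=GYOO
After move 3 (R'): R=BRWR U=WWGO F=RWGG D=YRYY B=BOBB
After move 4 (F): F=GRGW U=WWOY R=GROR D=WBYY L=GYOR
Query: U face = WWOY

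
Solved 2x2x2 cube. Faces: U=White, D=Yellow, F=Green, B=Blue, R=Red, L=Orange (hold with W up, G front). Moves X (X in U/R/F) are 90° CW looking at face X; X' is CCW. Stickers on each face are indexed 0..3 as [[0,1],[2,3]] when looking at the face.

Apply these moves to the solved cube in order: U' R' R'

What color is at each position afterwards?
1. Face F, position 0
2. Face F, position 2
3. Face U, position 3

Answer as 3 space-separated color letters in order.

Answer: O G Y

Derivation:
After move 1 (U'): U=WWWW F=OOGG R=GGRR B=RRBB L=BBOO
After move 2 (R'): R=GRGR U=WBWR F=OWGW D=YOYG B=YRYB
After move 3 (R'): R=RRGG U=WYWY F=OBGR D=YWYW B=GROB
Query 1: F[0] = O
Query 2: F[2] = G
Query 3: U[3] = Y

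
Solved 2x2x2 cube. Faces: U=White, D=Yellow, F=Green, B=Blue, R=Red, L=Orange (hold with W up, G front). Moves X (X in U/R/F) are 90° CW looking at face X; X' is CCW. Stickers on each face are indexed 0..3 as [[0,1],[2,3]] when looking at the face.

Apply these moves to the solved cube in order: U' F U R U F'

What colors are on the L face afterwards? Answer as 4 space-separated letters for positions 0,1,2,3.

Answer: W G O O

Derivation:
After move 1 (U'): U=WWWW F=OOGG R=GGRR B=RRBB L=BBOO
After move 2 (F): F=GOGO U=WWOB R=WGWR D=RGYY L=BYOY
After move 3 (U): U=OWBW F=WGGO R=RRWR B=BYBB L=GOOY
After move 4 (R): R=WRRR U=OGBO F=WGGY D=RBYB B=WYWB
After move 5 (U): U=BOOG F=WRGY R=WYRR B=GOWB L=WGOY
After move 6 (F'): F=RYWG U=BOWR R=BYRR D=GYYB L=WGOO
Query: L face = WGOO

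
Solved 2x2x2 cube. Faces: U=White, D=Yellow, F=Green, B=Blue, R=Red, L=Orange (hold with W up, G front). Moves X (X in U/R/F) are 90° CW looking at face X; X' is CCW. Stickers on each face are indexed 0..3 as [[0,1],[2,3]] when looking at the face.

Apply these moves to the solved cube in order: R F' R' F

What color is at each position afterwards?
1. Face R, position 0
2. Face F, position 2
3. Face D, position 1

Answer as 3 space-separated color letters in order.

Answer: R R R

Derivation:
After move 1 (R): R=RRRR U=WGWG F=GYGY D=YBYB B=WBWB
After move 2 (F'): F=YYGG U=WGRR R=BRYR D=OOYB L=OGOW
After move 3 (R'): R=RRBY U=WWRW F=YGGR D=OYYG B=BBOB
After move 4 (F): F=GYRG U=WWWG R=RRWY D=BRYG L=OOOY
Query 1: R[0] = R
Query 2: F[2] = R
Query 3: D[1] = R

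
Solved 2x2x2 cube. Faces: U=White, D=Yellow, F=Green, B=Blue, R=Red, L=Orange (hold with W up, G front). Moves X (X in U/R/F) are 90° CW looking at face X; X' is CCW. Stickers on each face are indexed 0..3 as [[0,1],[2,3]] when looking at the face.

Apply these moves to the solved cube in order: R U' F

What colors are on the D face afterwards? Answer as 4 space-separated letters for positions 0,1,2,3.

Answer: R G Y B

Derivation:
After move 1 (R): R=RRRR U=WGWG F=GYGY D=YBYB B=WBWB
After move 2 (U'): U=GGWW F=OOGY R=GYRR B=RRWB L=WBOO
After move 3 (F): F=GOYO U=GGOB R=WYWR D=RGYB L=WYOB
Query: D face = RGYB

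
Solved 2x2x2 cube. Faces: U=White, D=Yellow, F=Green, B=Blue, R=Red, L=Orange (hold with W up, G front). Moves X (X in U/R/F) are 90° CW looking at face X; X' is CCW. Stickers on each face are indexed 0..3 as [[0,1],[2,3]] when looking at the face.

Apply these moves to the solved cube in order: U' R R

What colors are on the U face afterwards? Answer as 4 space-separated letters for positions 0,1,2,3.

Answer: W Y W Y

Derivation:
After move 1 (U'): U=WWWW F=OOGG R=GGRR B=RRBB L=BBOO
After move 2 (R): R=RGRG U=WOWG F=OYGY D=YBYR B=WRWB
After move 3 (R): R=RRGG U=WYWY F=OBGR D=YWYW B=GROB
Query: U face = WYWY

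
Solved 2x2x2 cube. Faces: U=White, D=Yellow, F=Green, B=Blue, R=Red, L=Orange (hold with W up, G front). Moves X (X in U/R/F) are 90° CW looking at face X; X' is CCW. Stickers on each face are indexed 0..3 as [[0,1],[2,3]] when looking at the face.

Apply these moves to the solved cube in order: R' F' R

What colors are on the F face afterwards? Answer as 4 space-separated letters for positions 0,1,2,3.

Answer: W O G G

Derivation:
After move 1 (R'): R=RRRR U=WBWB F=GWGW D=YGYG B=YBYB
After move 2 (F'): F=WWGG U=WBRR R=GRYR D=OOYG L=OBOW
After move 3 (R): R=YGRR U=WWRG F=WOGG D=OYYY B=RBBB
Query: F face = WOGG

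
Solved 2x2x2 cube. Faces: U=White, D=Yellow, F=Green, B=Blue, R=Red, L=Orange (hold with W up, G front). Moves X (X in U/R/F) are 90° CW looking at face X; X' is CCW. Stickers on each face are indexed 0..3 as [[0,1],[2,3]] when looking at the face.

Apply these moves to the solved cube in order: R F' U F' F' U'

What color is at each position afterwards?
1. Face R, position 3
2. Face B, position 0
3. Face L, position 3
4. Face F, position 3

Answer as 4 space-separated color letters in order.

Answer: R W W B

Derivation:
After move 1 (R): R=RRRR U=WGWG F=GYGY D=YBYB B=WBWB
After move 2 (F'): F=YYGG U=WGRR R=BRYR D=OOYB L=OGOW
After move 3 (U): U=RWRG F=BRGG R=WBYR B=OGWB L=YYOW
After move 4 (F'): F=RGBG U=RWWY R=OBOR D=YWYB L=YGOR
After move 5 (F'): F=GGRB U=RWOO R=WBYR D=GRYB L=YYOW
After move 6 (U'): U=WORO F=YYRB R=GGYR B=WBWB L=OGOW
Query 1: R[3] = R
Query 2: B[0] = W
Query 3: L[3] = W
Query 4: F[3] = B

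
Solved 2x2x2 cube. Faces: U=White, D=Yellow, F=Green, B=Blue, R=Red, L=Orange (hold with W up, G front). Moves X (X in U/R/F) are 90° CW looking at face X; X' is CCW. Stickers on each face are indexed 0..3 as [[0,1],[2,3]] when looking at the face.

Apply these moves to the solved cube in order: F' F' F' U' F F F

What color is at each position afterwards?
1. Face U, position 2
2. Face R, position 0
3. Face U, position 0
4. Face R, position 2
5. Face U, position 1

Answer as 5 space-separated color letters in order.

Answer: G R W R O

Derivation:
After move 1 (F'): F=GGGG U=WWRR R=YRYR D=OOYY L=OWOW
After move 2 (F'): F=GGGG U=WWYY R=OROR D=WWYY L=OROR
After move 3 (F'): F=GGGG U=WWOO R=WRWR D=RRYY L=OYOY
After move 4 (U'): U=WOWO F=OYGG R=GGWR B=WRBB L=BBOY
After move 5 (F): F=GOGY U=WOYB R=WGOR D=WGYY L=BROR
After move 6 (F): F=GGYO U=WORR R=YGBR D=OWYY L=BWOG
After move 7 (F): F=YGOG U=WOGW R=RGRR D=BYYY L=BOOW
Query 1: U[2] = G
Query 2: R[0] = R
Query 3: U[0] = W
Query 4: R[2] = R
Query 5: U[1] = O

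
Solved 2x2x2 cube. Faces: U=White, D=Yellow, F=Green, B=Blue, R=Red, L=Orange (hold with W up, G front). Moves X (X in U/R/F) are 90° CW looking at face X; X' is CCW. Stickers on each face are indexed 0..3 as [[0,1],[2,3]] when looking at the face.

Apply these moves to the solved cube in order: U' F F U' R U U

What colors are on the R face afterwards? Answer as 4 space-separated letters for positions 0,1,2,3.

Answer: R R R G

Derivation:
After move 1 (U'): U=WWWW F=OOGG R=GGRR B=RRBB L=BBOO
After move 2 (F): F=GOGO U=WWOB R=WGWR D=RGYY L=BYOY
After move 3 (F): F=GGOO U=WWYY R=OGBR D=WWYY L=BROG
After move 4 (U'): U=WYWY F=BROO R=GGBR B=OGBB L=RROG
After move 5 (R): R=BGRG U=WRWO F=BWOY D=WBYO B=YGYB
After move 6 (U): U=WWOR F=BGOY R=YGRG B=RRYB L=BWOG
After move 7 (U): U=OWRW F=YGOY R=RRRG B=BWYB L=BGOG
Query: R face = RRRG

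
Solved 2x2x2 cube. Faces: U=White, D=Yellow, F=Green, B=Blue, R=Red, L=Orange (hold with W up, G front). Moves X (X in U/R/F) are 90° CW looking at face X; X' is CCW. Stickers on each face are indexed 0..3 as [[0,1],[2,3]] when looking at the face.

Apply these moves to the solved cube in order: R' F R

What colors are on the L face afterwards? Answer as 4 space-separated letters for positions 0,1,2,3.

Answer: O Y O G

Derivation:
After move 1 (R'): R=RRRR U=WBWB F=GWGW D=YGYG B=YBYB
After move 2 (F): F=GGWW U=WBOO R=WRBR D=RRYG L=OYOG
After move 3 (R): R=BWRR U=WGOW F=GRWG D=RYYY B=OBBB
Query: L face = OYOG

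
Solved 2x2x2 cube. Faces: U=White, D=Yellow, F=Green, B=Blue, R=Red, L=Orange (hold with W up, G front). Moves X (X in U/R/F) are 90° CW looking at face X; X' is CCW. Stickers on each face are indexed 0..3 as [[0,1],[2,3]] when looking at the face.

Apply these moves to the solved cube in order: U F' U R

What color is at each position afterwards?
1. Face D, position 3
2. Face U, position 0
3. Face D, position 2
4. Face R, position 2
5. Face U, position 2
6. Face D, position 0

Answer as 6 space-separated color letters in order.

After move 1 (U): U=WWWW F=RRGG R=BBRR B=OOBB L=GGOO
After move 2 (F'): F=RGRG U=WWBR R=YBYR D=GOYY L=GWOW
After move 3 (U): U=BWRW F=YBRG R=OOYR B=GWBB L=RGOW
After move 4 (R): R=YORO U=BBRG F=YORY D=GBYG B=WWWB
Query 1: D[3] = G
Query 2: U[0] = B
Query 3: D[2] = Y
Query 4: R[2] = R
Query 5: U[2] = R
Query 6: D[0] = G

Answer: G B Y R R G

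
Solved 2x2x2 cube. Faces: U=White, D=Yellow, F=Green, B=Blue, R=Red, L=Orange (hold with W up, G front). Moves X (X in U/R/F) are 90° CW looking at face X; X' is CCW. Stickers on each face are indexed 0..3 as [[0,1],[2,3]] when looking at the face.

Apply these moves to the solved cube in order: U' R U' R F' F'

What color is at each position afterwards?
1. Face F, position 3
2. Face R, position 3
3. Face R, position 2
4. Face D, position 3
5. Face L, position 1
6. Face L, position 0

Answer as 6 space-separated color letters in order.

After move 1 (U'): U=WWWW F=OOGG R=GGRR B=RRBB L=BBOO
After move 2 (R): R=RGRG U=WOWG F=OYGY D=YBYR B=WRWB
After move 3 (U'): U=OGWW F=BBGY R=OYRG B=RGWB L=WROO
After move 4 (R): R=ROGY U=OBWY F=BBGR D=YWYR B=WGGB
After move 5 (F'): F=BRBG U=OBRG R=WOYY D=ROYR L=WYOW
After move 6 (F'): F=RGBB U=OBWY R=OORY D=YWYR L=WGOR
Query 1: F[3] = B
Query 2: R[3] = Y
Query 3: R[2] = R
Query 4: D[3] = R
Query 5: L[1] = G
Query 6: L[0] = W

Answer: B Y R R G W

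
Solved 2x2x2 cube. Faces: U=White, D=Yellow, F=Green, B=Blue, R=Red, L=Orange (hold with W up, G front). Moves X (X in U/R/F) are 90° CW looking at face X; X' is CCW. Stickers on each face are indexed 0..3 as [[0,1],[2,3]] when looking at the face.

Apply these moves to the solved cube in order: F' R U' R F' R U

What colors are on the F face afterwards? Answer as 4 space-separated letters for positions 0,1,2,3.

After move 1 (F'): F=GGGG U=WWRR R=YRYR D=OOYY L=OWOW
After move 2 (R): R=YYRR U=WGRG F=GOGY D=OBYB B=RBWB
After move 3 (U'): U=GGWR F=OWGY R=GORR B=YYWB L=RBOW
After move 4 (R): R=RGRO U=GWWY F=OBGB D=OWYY B=RYGB
After move 5 (F'): F=BBOG U=GWRR R=WGOO D=BWYY L=RYOW
After move 6 (R): R=OWOG U=GBRG F=BWOY D=BGYR B=RYWB
After move 7 (U): U=RGGB F=OWOY R=RYOG B=RYWB L=BWOW
Query: F face = OWOY

Answer: O W O Y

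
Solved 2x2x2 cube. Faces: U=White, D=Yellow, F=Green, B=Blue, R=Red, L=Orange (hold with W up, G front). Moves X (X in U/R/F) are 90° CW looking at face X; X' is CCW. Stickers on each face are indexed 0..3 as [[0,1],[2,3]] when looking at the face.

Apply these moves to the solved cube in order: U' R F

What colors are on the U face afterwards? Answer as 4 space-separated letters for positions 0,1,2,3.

After move 1 (U'): U=WWWW F=OOGG R=GGRR B=RRBB L=BBOO
After move 2 (R): R=RGRG U=WOWG F=OYGY D=YBYR B=WRWB
After move 3 (F): F=GOYY U=WOOB R=WGGG D=RRYR L=BYOB
Query: U face = WOOB

Answer: W O O B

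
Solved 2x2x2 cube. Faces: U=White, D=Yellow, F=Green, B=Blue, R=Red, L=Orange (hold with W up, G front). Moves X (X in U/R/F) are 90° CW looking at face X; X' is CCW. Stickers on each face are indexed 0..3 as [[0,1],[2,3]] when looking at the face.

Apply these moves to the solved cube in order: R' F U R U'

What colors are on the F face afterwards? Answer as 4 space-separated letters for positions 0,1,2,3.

After move 1 (R'): R=RRRR U=WBWB F=GWGW D=YGYG B=YBYB
After move 2 (F): F=GGWW U=WBOO R=WRBR D=RRYG L=OYOG
After move 3 (U): U=OWOB F=WRWW R=YBBR B=OYYB L=GGOG
After move 4 (R): R=BYRB U=OROW F=WRWG D=RYYO B=BYWB
After move 5 (U'): U=RWOO F=GGWG R=WRRB B=BYWB L=BYOG
Query: F face = GGWG

Answer: G G W G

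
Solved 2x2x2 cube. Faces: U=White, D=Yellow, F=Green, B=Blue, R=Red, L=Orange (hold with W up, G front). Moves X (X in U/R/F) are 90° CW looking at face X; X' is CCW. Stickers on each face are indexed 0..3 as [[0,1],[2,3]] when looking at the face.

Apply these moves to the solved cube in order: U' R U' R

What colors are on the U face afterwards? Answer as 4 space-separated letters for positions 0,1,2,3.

After move 1 (U'): U=WWWW F=OOGG R=GGRR B=RRBB L=BBOO
After move 2 (R): R=RGRG U=WOWG F=OYGY D=YBYR B=WRWB
After move 3 (U'): U=OGWW F=BBGY R=OYRG B=RGWB L=WROO
After move 4 (R): R=ROGY U=OBWY F=BBGR D=YWYR B=WGGB
Query: U face = OBWY

Answer: O B W Y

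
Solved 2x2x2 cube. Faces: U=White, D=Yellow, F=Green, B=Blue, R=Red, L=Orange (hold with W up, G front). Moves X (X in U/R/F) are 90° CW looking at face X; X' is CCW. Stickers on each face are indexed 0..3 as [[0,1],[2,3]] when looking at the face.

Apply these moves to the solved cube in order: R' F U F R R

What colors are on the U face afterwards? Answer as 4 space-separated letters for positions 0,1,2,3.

Answer: O Y G G

Derivation:
After move 1 (R'): R=RRRR U=WBWB F=GWGW D=YGYG B=YBYB
After move 2 (F): F=GGWW U=WBOO R=WRBR D=RRYG L=OYOG
After move 3 (U): U=OWOB F=WRWW R=YBBR B=OYYB L=GGOG
After move 4 (F): F=WWWR U=OWGG R=OBBR D=BYYG L=GROR
After move 5 (R): R=BORB U=OWGR F=WYWG D=BYYO B=GYWB
After move 6 (R): R=RBBO U=OYGG F=WYWO D=BWYG B=RYWB
Query: U face = OYGG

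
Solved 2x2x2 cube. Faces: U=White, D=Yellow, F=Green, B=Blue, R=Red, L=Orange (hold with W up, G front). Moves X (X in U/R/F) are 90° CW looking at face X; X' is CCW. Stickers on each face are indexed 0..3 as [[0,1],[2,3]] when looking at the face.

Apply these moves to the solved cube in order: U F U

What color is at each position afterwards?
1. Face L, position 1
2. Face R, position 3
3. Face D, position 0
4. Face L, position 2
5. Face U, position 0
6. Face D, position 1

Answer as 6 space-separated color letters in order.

After move 1 (U): U=WWWW F=RRGG R=BBRR B=OOBB L=GGOO
After move 2 (F): F=GRGR U=WWOG R=WBWR D=RBYY L=GYOY
After move 3 (U): U=OWGW F=WBGR R=OOWR B=GYBB L=GROY
Query 1: L[1] = R
Query 2: R[3] = R
Query 3: D[0] = R
Query 4: L[2] = O
Query 5: U[0] = O
Query 6: D[1] = B

Answer: R R R O O B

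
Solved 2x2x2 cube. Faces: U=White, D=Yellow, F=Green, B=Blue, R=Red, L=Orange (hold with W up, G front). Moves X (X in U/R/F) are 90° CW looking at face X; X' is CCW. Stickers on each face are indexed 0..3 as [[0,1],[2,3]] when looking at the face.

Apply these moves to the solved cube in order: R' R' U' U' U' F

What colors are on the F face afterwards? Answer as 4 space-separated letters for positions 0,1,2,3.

After move 1 (R'): R=RRRR U=WBWB F=GWGW D=YGYG B=YBYB
After move 2 (R'): R=RRRR U=WYWY F=GBGB D=YWYW B=GBGB
After move 3 (U'): U=YYWW F=OOGB R=GBRR B=RRGB L=GBOO
After move 4 (U'): U=YWYW F=GBGB R=OORR B=GBGB L=RROO
After move 5 (U'): U=WWYY F=RRGB R=GBRR B=OOGB L=GBOO
After move 6 (F): F=GRBR U=WWOB R=YBYR D=RGYW L=GYOW
Query: F face = GRBR

Answer: G R B R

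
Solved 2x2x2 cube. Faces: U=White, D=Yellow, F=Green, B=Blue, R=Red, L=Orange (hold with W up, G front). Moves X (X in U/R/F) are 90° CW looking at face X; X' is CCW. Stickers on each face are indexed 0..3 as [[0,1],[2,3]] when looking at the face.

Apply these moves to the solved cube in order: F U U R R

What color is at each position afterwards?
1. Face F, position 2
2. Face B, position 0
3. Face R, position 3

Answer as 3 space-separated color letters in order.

After move 1 (F): F=GGGG U=WWOO R=WRWR D=RRYY L=OYOY
After move 2 (U): U=OWOW F=WRGG R=BBWR B=OYBB L=GGOY
After move 3 (U): U=OOWW F=BBGG R=OYWR B=GGBB L=WROY
After move 4 (R): R=WORY U=OBWG F=BRGY D=RBYG B=WGOB
After move 5 (R): R=RWYO U=ORWY F=BBGG D=ROYW B=GGBB
Query 1: F[2] = G
Query 2: B[0] = G
Query 3: R[3] = O

Answer: G G O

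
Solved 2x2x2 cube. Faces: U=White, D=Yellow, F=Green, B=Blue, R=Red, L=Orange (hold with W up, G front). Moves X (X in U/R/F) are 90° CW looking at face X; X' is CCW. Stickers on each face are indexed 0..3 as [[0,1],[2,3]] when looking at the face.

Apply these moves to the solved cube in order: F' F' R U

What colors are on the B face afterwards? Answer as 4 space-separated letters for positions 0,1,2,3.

Answer: O R W B

Derivation:
After move 1 (F'): F=GGGG U=WWRR R=YRYR D=OOYY L=OWOW
After move 2 (F'): F=GGGG U=WWYY R=OROR D=WWYY L=OROR
After move 3 (R): R=OORR U=WGYG F=GWGY D=WBYB B=YBWB
After move 4 (U): U=YWGG F=OOGY R=YBRR B=ORWB L=GWOR
Query: B face = ORWB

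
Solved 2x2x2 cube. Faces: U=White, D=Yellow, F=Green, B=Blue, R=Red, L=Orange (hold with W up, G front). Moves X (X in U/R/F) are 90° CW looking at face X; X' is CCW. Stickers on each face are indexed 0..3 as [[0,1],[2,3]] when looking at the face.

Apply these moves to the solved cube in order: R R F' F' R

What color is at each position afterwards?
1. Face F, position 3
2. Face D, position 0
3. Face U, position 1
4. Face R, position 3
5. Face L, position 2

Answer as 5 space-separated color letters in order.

Answer: W Y G R O

Derivation:
After move 1 (R): R=RRRR U=WGWG F=GYGY D=YBYB B=WBWB
After move 2 (R): R=RRRR U=WYWY F=GBGB D=YWYW B=GBGB
After move 3 (F'): F=BBGG U=WYRR R=WRYR D=OOYW L=OYOW
After move 4 (F'): F=BGBG U=WYWY R=OROR D=YWYW L=OROR
After move 5 (R): R=OORR U=WGWG F=BWBW D=YGYG B=YBYB
Query 1: F[3] = W
Query 2: D[0] = Y
Query 3: U[1] = G
Query 4: R[3] = R
Query 5: L[2] = O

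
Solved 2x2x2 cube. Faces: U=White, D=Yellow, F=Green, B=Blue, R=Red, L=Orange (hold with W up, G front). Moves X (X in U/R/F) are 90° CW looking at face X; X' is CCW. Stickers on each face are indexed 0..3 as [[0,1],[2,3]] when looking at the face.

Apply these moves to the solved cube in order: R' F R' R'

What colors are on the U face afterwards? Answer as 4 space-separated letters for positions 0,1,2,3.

After move 1 (R'): R=RRRR U=WBWB F=GWGW D=YGYG B=YBYB
After move 2 (F): F=GGWW U=WBOO R=WRBR D=RRYG L=OYOG
After move 3 (R'): R=RRWB U=WYOY F=GBWO D=RGYW B=GBRB
After move 4 (R'): R=RBRW U=WROG F=GYWY D=RBYO B=WBGB
Query: U face = WROG

Answer: W R O G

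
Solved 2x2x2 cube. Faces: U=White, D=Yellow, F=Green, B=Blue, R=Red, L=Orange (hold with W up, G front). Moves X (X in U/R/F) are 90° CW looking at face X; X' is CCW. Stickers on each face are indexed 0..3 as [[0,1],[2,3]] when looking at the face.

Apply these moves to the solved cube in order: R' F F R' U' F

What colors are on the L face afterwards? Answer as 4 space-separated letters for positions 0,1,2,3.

After move 1 (R'): R=RRRR U=WBWB F=GWGW D=YGYG B=YBYB
After move 2 (F): F=GGWW U=WBOO R=WRBR D=RRYG L=OYOG
After move 3 (F): F=WGWG U=WBGY R=OROR D=BWYG L=OROR
After move 4 (R'): R=RROO U=WYGY F=WBWY D=BGYG B=GBWB
After move 5 (U'): U=YYWG F=ORWY R=WBOO B=RRWB L=GBOR
After move 6 (F): F=WOYR U=YYRB R=WBGO D=OWYG L=GBOG
Query: L face = GBOG

Answer: G B O G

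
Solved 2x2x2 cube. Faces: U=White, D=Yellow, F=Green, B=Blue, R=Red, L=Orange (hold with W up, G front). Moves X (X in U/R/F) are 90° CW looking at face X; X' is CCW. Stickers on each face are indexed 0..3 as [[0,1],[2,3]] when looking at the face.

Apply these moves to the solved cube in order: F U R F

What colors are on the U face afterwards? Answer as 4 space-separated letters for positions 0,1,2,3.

Answer: O R Y G

Derivation:
After move 1 (F): F=GGGG U=WWOO R=WRWR D=RRYY L=OYOY
After move 2 (U): U=OWOW F=WRGG R=BBWR B=OYBB L=GGOY
After move 3 (R): R=WBRB U=OROG F=WRGY D=RBYO B=WYWB
After move 4 (F): F=GWYR U=ORYG R=OBGB D=RWYO L=GROB
Query: U face = ORYG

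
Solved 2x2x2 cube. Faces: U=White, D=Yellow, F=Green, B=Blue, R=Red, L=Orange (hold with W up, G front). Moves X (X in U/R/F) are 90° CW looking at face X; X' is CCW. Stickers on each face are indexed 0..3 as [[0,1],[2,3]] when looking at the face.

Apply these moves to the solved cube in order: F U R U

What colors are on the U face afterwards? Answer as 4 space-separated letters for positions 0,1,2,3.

After move 1 (F): F=GGGG U=WWOO R=WRWR D=RRYY L=OYOY
After move 2 (U): U=OWOW F=WRGG R=BBWR B=OYBB L=GGOY
After move 3 (R): R=WBRB U=OROG F=WRGY D=RBYO B=WYWB
After move 4 (U): U=OOGR F=WBGY R=WYRB B=GGWB L=WROY
Query: U face = OOGR

Answer: O O G R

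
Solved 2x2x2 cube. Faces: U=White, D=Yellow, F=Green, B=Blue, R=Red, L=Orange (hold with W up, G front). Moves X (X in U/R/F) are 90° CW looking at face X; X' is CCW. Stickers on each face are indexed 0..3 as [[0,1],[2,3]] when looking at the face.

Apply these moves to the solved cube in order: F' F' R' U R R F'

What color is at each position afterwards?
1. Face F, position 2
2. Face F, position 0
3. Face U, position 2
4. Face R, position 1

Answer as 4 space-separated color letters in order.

After move 1 (F'): F=GGGG U=WWRR R=YRYR D=OOYY L=OWOW
After move 2 (F'): F=GGGG U=WWYY R=OROR D=WWYY L=OROR
After move 3 (R'): R=RROO U=WBYB F=GWGY D=WGYG B=YBWB
After move 4 (U): U=YWBB F=RRGY R=YBOO B=ORWB L=GWOR
After move 5 (R): R=OYOB U=YRBY F=RGGG D=WWYO B=BRWB
After move 6 (R): R=OOBY U=YGBG F=RWGO D=WWYB B=YRRB
After move 7 (F'): F=WORG U=YGOB R=WOWY D=WRYB L=GGOB
Query 1: F[2] = R
Query 2: F[0] = W
Query 3: U[2] = O
Query 4: R[1] = O

Answer: R W O O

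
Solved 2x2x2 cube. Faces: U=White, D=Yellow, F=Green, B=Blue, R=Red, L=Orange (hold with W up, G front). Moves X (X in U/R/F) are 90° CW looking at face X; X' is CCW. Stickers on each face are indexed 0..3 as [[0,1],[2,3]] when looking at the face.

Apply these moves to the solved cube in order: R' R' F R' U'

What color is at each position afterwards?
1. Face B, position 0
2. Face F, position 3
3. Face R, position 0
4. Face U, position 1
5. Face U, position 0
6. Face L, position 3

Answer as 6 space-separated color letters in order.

After move 1 (R'): R=RRRR U=WBWB F=GWGW D=YGYG B=YBYB
After move 2 (R'): R=RRRR U=WYWY F=GBGB D=YWYW B=GBGB
After move 3 (F): F=GGBB U=WYOO R=WRYR D=RRYW L=OYOW
After move 4 (R'): R=RRWY U=WGOG F=GYBO D=RGYB B=WBRB
After move 5 (U'): U=GGWO F=OYBO R=GYWY B=RRRB L=WBOW
Query 1: B[0] = R
Query 2: F[3] = O
Query 3: R[0] = G
Query 4: U[1] = G
Query 5: U[0] = G
Query 6: L[3] = W

Answer: R O G G G W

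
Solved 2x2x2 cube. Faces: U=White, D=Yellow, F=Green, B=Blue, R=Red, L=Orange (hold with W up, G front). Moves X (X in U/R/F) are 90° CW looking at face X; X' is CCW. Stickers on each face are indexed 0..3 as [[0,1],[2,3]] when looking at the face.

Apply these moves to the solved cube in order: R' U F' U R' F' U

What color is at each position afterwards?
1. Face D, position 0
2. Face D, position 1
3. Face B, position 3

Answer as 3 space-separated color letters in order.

Answer: W B B

Derivation:
After move 1 (R'): R=RRRR U=WBWB F=GWGW D=YGYG B=YBYB
After move 2 (U): U=WWBB F=RRGW R=YBRR B=OOYB L=GWOO
After move 3 (F'): F=RWRG U=WWYR R=GBYR D=WOYG L=GBOB
After move 4 (U): U=YWRW F=GBRG R=OOYR B=GBYB L=RWOB
After move 5 (R'): R=OROY U=YYRG F=GWRW D=WBYG B=GBOB
After move 6 (F'): F=WWGR U=YYOO R=BRWY D=WBYG L=RGOR
After move 7 (U): U=OYOY F=BRGR R=GBWY B=RGOB L=WWOR
Query 1: D[0] = W
Query 2: D[1] = B
Query 3: B[3] = B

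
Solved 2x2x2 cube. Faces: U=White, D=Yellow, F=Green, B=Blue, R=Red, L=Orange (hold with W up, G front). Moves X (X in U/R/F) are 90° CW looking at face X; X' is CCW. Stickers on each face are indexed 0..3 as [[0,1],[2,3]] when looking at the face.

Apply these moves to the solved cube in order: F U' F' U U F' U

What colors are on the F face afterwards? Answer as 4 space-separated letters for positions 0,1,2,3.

After move 1 (F): F=GGGG U=WWOO R=WRWR D=RRYY L=OYOY
After move 2 (U'): U=WOWO F=OYGG R=GGWR B=WRBB L=BBOY
After move 3 (F'): F=YGOG U=WOGW R=RGRR D=BYYY L=BOOW
After move 4 (U): U=GWWO F=RGOG R=WRRR B=BOBB L=YGOW
After move 5 (U): U=WGOW F=WROG R=BORR B=YGBB L=RGOW
After move 6 (F'): F=RGWO U=WGBR R=YOBR D=GWYY L=RWOO
After move 7 (U): U=BWRG F=YOWO R=YGBR B=RWBB L=RGOO
Query: F face = YOWO

Answer: Y O W O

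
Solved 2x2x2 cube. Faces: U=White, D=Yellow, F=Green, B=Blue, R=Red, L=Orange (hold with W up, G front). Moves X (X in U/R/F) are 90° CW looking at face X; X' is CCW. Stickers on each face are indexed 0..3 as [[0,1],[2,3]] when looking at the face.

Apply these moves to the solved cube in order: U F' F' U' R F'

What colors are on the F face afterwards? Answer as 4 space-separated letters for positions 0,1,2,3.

Answer: W Y G R

Derivation:
After move 1 (U): U=WWWW F=RRGG R=BBRR B=OOBB L=GGOO
After move 2 (F'): F=RGRG U=WWBR R=YBYR D=GOYY L=GWOW
After move 3 (F'): F=GGRR U=WWYY R=OBGR D=WWYY L=GROB
After move 4 (U'): U=WYWY F=GRRR R=GGGR B=OBBB L=OOOB
After move 5 (R): R=GGRG U=WRWR F=GWRY D=WBYO B=YBYB
After move 6 (F'): F=WYGR U=WRGR R=BGWG D=OBYO L=OROW
Query: F face = WYGR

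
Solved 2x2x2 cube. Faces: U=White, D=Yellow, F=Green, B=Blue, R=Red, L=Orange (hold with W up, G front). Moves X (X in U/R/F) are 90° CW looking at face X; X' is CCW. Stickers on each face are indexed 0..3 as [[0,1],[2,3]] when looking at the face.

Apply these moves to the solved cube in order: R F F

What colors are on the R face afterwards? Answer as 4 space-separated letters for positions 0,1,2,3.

Answer: O R O R

Derivation:
After move 1 (R): R=RRRR U=WGWG F=GYGY D=YBYB B=WBWB
After move 2 (F): F=GGYY U=WGOO R=WRGR D=RRYB L=OYOB
After move 3 (F): F=YGYG U=WGBY R=OROR D=GWYB L=OROR
Query: R face = OROR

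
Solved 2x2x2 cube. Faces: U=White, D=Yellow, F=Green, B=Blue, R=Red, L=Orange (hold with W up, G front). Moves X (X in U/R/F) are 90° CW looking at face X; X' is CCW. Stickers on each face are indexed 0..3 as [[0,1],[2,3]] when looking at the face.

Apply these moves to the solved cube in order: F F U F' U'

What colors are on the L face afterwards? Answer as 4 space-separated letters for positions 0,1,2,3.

After move 1 (F): F=GGGG U=WWOO R=WRWR D=RRYY L=OYOY
After move 2 (F): F=GGGG U=WWYY R=OROR D=WWYY L=OROR
After move 3 (U): U=YWYW F=ORGG R=BBOR B=ORBB L=GGOR
After move 4 (F'): F=RGOG U=YWBO R=WBWR D=GRYY L=GWOY
After move 5 (U'): U=WOYB F=GWOG R=RGWR B=WBBB L=OROY
Query: L face = OROY

Answer: O R O Y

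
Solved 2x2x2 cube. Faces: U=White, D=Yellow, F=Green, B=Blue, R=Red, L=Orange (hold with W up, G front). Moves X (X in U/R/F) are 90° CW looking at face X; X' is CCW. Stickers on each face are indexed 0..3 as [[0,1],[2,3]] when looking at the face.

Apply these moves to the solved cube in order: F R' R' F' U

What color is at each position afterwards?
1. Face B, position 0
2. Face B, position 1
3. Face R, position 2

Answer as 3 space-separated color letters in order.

After move 1 (F): F=GGGG U=WWOO R=WRWR D=RRYY L=OYOY
After move 2 (R'): R=RRWW U=WBOB F=GWGO D=RGYG B=YBRB
After move 3 (R'): R=RWRW U=WROY F=GBGB D=RWYO B=GBGB
After move 4 (F'): F=BBGG U=WRRR R=WWRW D=YYYO L=OYOO
After move 5 (U): U=RWRR F=WWGG R=GBRW B=OYGB L=BBOO
Query 1: B[0] = O
Query 2: B[1] = Y
Query 3: R[2] = R

Answer: O Y R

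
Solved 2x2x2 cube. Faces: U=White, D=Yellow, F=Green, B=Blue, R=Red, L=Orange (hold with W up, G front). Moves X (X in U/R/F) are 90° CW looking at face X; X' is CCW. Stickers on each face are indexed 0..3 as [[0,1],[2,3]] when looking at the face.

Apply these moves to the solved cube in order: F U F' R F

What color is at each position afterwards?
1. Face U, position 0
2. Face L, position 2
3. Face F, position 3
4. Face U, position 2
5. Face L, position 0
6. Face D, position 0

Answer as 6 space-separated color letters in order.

After move 1 (F): F=GGGG U=WWOO R=WRWR D=RRYY L=OYOY
After move 2 (U): U=OWOW F=WRGG R=BBWR B=OYBB L=GGOY
After move 3 (F'): F=RGWG U=OWBW R=RBRR D=GYYY L=GWOO
After move 4 (R): R=RRRB U=OGBG F=RYWY D=GBYO B=WYWB
After move 5 (F): F=WRYY U=OGOW R=BRGB D=RRYO L=GGOB
Query 1: U[0] = O
Query 2: L[2] = O
Query 3: F[3] = Y
Query 4: U[2] = O
Query 5: L[0] = G
Query 6: D[0] = R

Answer: O O Y O G R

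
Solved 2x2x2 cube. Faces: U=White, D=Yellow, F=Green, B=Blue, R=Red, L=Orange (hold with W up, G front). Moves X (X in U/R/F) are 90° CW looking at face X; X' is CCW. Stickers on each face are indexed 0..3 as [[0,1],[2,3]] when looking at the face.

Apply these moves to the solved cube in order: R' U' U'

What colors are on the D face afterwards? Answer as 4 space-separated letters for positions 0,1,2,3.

Answer: Y G Y G

Derivation:
After move 1 (R'): R=RRRR U=WBWB F=GWGW D=YGYG B=YBYB
After move 2 (U'): U=BBWW F=OOGW R=GWRR B=RRYB L=YBOO
After move 3 (U'): U=BWBW F=YBGW R=OORR B=GWYB L=RROO
Query: D face = YGYG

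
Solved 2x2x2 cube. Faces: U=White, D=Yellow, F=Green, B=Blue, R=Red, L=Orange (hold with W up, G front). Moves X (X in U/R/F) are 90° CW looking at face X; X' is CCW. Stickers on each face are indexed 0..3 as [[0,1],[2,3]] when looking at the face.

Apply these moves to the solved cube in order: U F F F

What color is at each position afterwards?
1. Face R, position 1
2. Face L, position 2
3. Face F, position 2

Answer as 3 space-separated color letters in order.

Answer: B O R

Derivation:
After move 1 (U): U=WWWW F=RRGG R=BBRR B=OOBB L=GGOO
After move 2 (F): F=GRGR U=WWOG R=WBWR D=RBYY L=GYOY
After move 3 (F): F=GGRR U=WWYY R=OBGR D=WWYY L=GROB
After move 4 (F): F=RGRG U=WWBR R=YBYR D=GOYY L=GWOW
Query 1: R[1] = B
Query 2: L[2] = O
Query 3: F[2] = R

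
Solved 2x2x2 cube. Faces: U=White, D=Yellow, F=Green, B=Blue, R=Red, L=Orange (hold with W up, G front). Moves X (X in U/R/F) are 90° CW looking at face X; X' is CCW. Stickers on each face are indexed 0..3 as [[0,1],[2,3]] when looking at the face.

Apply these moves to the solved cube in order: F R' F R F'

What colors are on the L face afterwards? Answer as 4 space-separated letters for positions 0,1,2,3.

After move 1 (F): F=GGGG U=WWOO R=WRWR D=RRYY L=OYOY
After move 2 (R'): R=RRWW U=WBOB F=GWGO D=RGYG B=YBRB
After move 3 (F): F=GGOW U=WBYY R=ORBW D=WRYG L=OROG
After move 4 (R): R=BOWR U=WGYW F=GROG D=WRYY B=YBBB
After move 5 (F'): F=RGGO U=WGBW R=ROWR D=RGYY L=OWOY
Query: L face = OWOY

Answer: O W O Y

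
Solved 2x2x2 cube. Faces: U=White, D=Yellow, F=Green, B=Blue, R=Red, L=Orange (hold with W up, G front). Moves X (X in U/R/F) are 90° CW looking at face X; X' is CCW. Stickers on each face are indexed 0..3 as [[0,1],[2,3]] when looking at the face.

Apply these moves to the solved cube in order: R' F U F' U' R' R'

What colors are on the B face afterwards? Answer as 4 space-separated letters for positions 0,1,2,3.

After move 1 (R'): R=RRRR U=WBWB F=GWGW D=YGYG B=YBYB
After move 2 (F): F=GGWW U=WBOO R=WRBR D=RRYG L=OYOG
After move 3 (U): U=OWOB F=WRWW R=YBBR B=OYYB L=GGOG
After move 4 (F'): F=RWWW U=OWYB R=RBRR D=GGYG L=GBOO
After move 5 (U'): U=WBOY F=GBWW R=RWRR B=RBYB L=OYOO
After move 6 (R'): R=WRRR U=WYOR F=GBWY D=GBYW B=GBGB
After move 7 (R'): R=RRWR U=WGOG F=GYWR D=GBYY B=WBBB
Query: B face = WBBB

Answer: W B B B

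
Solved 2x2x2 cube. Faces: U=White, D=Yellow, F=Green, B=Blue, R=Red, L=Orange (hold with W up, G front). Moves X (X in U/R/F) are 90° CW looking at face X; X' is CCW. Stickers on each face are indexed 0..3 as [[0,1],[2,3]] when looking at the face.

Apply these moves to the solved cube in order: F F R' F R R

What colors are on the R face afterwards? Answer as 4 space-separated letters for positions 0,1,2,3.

After move 1 (F): F=GGGG U=WWOO R=WRWR D=RRYY L=OYOY
After move 2 (F): F=GGGG U=WWYY R=OROR D=WWYY L=OROR
After move 3 (R'): R=RROO U=WBYB F=GWGY D=WGYG B=YBWB
After move 4 (F): F=GGYW U=WBRR R=YRBO D=ORYG L=OWOG
After move 5 (R): R=BYOR U=WGRW F=GRYG D=OWYY B=RBBB
After move 6 (R): R=OBRY U=WRRG F=GWYY D=OBYR B=WBGB
Query: R face = OBRY

Answer: O B R Y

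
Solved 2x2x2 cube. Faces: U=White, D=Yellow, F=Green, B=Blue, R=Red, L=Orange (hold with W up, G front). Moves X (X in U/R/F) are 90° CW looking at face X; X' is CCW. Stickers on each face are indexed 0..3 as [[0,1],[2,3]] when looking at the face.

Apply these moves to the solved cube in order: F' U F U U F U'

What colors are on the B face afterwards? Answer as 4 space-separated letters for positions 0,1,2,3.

Answer: W O B B

Derivation:
After move 1 (F'): F=GGGG U=WWRR R=YRYR D=OOYY L=OWOW
After move 2 (U): U=RWRW F=YRGG R=BBYR B=OWBB L=GGOW
After move 3 (F): F=GYGR U=RWWG R=RBWR D=YBYY L=GOOO
After move 4 (U): U=WRGW F=RBGR R=OWWR B=GOBB L=GYOO
After move 5 (U): U=GWWR F=OWGR R=GOWR B=GYBB L=RBOO
After move 6 (F): F=GORW U=GWOB R=WORR D=WGYY L=RYOB
After move 7 (U'): U=WBGO F=RYRW R=GORR B=WOBB L=GYOB
Query: B face = WOBB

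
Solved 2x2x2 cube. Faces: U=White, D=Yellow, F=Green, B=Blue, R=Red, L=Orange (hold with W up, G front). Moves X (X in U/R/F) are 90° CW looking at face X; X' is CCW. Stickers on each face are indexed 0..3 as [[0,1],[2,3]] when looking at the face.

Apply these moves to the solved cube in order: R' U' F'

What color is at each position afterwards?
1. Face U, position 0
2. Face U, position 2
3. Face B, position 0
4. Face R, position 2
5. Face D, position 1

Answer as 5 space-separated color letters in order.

After move 1 (R'): R=RRRR U=WBWB F=GWGW D=YGYG B=YBYB
After move 2 (U'): U=BBWW F=OOGW R=GWRR B=RRYB L=YBOO
After move 3 (F'): F=OWOG U=BBGR R=GWYR D=BOYG L=YWOW
Query 1: U[0] = B
Query 2: U[2] = G
Query 3: B[0] = R
Query 4: R[2] = Y
Query 5: D[1] = O

Answer: B G R Y O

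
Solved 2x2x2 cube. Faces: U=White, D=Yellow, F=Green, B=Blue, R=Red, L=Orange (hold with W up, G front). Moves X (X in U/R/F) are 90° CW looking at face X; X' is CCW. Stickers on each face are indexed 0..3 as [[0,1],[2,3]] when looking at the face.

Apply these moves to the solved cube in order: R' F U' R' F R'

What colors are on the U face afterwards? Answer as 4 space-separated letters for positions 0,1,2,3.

Answer: B R G G

Derivation:
After move 1 (R'): R=RRRR U=WBWB F=GWGW D=YGYG B=YBYB
After move 2 (F): F=GGWW U=WBOO R=WRBR D=RRYG L=OYOG
After move 3 (U'): U=BOWO F=OYWW R=GGBR B=WRYB L=YBOG
After move 4 (R'): R=GRGB U=BYWW F=OOWO D=RYYW B=GRRB
After move 5 (F): F=WOOO U=BYGB R=WRWB D=GGYW L=YROY
After move 6 (R'): R=RBWW U=BRGG F=WYOB D=GOYO B=WRGB
Query: U face = BRGG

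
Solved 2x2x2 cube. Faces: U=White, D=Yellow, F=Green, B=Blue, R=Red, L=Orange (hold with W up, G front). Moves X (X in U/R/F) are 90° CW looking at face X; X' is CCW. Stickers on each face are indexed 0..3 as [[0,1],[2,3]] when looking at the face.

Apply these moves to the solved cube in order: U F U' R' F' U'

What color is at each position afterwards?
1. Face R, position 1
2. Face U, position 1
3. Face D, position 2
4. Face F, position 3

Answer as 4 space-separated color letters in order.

After move 1 (U): U=WWWW F=RRGG R=BBRR B=OOBB L=GGOO
After move 2 (F): F=GRGR U=WWOG R=WBWR D=RBYY L=GYOY
After move 3 (U'): U=WGWO F=GYGR R=GRWR B=WBBB L=OOOY
After move 4 (R'): R=RRGW U=WBWW F=GGGO D=RYYR B=YBBB
After move 5 (F'): F=GOGG U=WBRG R=YRRW D=OYYR L=OWOW
After move 6 (U'): U=BGWR F=OWGG R=GORW B=YRBB L=YBOW
Query 1: R[1] = O
Query 2: U[1] = G
Query 3: D[2] = Y
Query 4: F[3] = G

Answer: O G Y G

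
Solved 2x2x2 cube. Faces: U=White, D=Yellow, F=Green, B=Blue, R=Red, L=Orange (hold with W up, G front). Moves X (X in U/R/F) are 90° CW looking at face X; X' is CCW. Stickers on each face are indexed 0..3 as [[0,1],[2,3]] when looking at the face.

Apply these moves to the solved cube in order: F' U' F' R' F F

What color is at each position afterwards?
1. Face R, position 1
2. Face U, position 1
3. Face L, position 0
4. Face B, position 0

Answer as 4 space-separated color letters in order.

After move 1 (F'): F=GGGG U=WWRR R=YRYR D=OOYY L=OWOW
After move 2 (U'): U=WRWR F=OWGG R=GGYR B=YRBB L=BBOW
After move 3 (F'): F=WGOG U=WRGY R=OGOR D=BWYY L=BROW
After move 4 (R'): R=GROO U=WBGY F=WROY D=BGYG B=YRWB
After move 5 (F): F=OWYR U=WBWR R=GRYO D=OGYG L=BBOG
After move 6 (F): F=YORW U=WBGB R=WRRO D=YGYG L=BOOG
Query 1: R[1] = R
Query 2: U[1] = B
Query 3: L[0] = B
Query 4: B[0] = Y

Answer: R B B Y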